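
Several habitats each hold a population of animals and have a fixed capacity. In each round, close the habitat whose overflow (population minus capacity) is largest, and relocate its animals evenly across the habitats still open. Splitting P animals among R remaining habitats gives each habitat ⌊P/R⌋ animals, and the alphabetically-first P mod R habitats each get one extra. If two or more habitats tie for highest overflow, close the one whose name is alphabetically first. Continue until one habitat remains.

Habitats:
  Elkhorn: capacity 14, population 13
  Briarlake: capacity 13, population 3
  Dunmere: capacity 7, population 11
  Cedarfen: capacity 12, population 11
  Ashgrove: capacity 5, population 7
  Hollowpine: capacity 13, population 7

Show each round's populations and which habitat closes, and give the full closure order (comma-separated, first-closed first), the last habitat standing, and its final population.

Round 1: Ashgrove=7 Briarlake=3 Cedarfen=11 Dunmere=11 Elkhorn=13 Hollowpine=7 → close Dunmere (overflow 4)
  11÷5 = 2 each, +1 to first 1
Round 2: Ashgrove=10 Briarlake=5 Cedarfen=13 Elkhorn=15 Hollowpine=9 → close Ashgrove (overflow 5)
  10÷4 = 2 each, +1 to first 2
Round 3: Briarlake=8 Cedarfen=16 Elkhorn=17 Hollowpine=11 → close Cedarfen (overflow 4)
  16÷3 = 5 each, +1 to first 1
Round 4: Briarlake=14 Elkhorn=22 Hollowpine=16 → close Elkhorn (overflow 8)
  22÷2 = 11 each, +1 to first 0
Round 5: Briarlake=25 Hollowpine=27 → close Hollowpine (overflow 14)
  27÷1 = 27 each, +1 to first 0

Closure order: Dunmere, Ashgrove, Cedarfen, Elkhorn, Hollowpine
Last habitat: Briarlake with 52 animals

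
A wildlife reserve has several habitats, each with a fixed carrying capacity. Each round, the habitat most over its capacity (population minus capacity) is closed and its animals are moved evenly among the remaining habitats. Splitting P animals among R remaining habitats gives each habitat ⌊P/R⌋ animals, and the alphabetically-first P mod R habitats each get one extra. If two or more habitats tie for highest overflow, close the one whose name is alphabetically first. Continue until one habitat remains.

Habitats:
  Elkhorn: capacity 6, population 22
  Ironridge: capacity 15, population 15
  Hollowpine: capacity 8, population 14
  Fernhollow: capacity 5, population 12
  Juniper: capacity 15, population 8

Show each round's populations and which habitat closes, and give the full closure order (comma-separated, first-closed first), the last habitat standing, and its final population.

Closure order: Elkhorn, Fernhollow, Hollowpine, Ironridge
Last habitat: Juniper with 71 animals

Round 1: Elkhorn=22 Fernhollow=12 Hollowpine=14 Ironridge=15 Juniper=8 → close Elkhorn (overflow 16)
  22÷4 = 5 each, +1 to first 2
Round 2: Fernhollow=18 Hollowpine=20 Ironridge=20 Juniper=13 → close Fernhollow (overflow 13)
  18÷3 = 6 each, +1 to first 0
Round 3: Hollowpine=26 Ironridge=26 Juniper=19 → close Hollowpine (overflow 18)
  26÷2 = 13 each, +1 to first 0
Round 4: Ironridge=39 Juniper=32 → close Ironridge (overflow 24)
  39÷1 = 39 each, +1 to first 0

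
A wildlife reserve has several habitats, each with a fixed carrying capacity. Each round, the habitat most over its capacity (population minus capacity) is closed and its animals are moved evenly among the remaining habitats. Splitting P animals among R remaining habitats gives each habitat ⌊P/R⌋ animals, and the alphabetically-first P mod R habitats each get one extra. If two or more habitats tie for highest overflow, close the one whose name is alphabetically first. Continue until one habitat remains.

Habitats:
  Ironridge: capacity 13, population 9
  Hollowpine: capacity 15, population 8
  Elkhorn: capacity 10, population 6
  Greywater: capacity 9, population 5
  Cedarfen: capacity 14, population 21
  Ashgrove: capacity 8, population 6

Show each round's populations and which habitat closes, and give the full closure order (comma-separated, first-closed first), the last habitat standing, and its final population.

Closure order: Cedarfen, Ashgrove, Elkhorn, Greywater, Ironridge
Last habitat: Hollowpine with 55 animals

Round 1: Ashgrove=6 Cedarfen=21 Elkhorn=6 Greywater=5 Hollowpine=8 Ironridge=9 → close Cedarfen (overflow 7)
  21÷5 = 4 each, +1 to first 1
Round 2: Ashgrove=11 Elkhorn=10 Greywater=9 Hollowpine=12 Ironridge=13 → close Ashgrove (overflow 3)
  11÷4 = 2 each, +1 to first 3
Round 3: Elkhorn=13 Greywater=12 Hollowpine=15 Ironridge=15 → close Elkhorn (overflow 3)
  13÷3 = 4 each, +1 to first 1
Round 4: Greywater=17 Hollowpine=19 Ironridge=19 → close Greywater (overflow 8)
  17÷2 = 8 each, +1 to first 1
Round 5: Hollowpine=28 Ironridge=27 → close Ironridge (overflow 14)
  27÷1 = 27 each, +1 to first 0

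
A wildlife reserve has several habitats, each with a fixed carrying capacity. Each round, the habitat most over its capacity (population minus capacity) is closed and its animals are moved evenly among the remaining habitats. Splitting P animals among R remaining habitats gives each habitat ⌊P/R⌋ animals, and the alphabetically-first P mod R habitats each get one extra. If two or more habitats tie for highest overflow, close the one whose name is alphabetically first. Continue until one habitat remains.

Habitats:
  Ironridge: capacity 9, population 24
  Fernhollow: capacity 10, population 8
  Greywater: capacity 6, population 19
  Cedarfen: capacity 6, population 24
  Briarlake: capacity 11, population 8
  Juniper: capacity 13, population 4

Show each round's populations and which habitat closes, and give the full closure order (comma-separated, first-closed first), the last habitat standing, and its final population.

Round 1: Briarlake=8 Cedarfen=24 Fernhollow=8 Greywater=19 Ironridge=24 Juniper=4 → close Cedarfen (overflow 18)
  24÷5 = 4 each, +1 to first 4
Round 2: Briarlake=13 Fernhollow=13 Greywater=24 Ironridge=29 Juniper=8 → close Ironridge (overflow 20)
  29÷4 = 7 each, +1 to first 1
Round 3: Briarlake=21 Fernhollow=20 Greywater=31 Juniper=15 → close Greywater (overflow 25)
  31÷3 = 10 each, +1 to first 1
Round 4: Briarlake=32 Fernhollow=30 Juniper=25 → close Briarlake (overflow 21)
  32÷2 = 16 each, +1 to first 0
Round 5: Fernhollow=46 Juniper=41 → close Fernhollow (overflow 36)
  46÷1 = 46 each, +1 to first 0

Closure order: Cedarfen, Ironridge, Greywater, Briarlake, Fernhollow
Last habitat: Juniper with 87 animals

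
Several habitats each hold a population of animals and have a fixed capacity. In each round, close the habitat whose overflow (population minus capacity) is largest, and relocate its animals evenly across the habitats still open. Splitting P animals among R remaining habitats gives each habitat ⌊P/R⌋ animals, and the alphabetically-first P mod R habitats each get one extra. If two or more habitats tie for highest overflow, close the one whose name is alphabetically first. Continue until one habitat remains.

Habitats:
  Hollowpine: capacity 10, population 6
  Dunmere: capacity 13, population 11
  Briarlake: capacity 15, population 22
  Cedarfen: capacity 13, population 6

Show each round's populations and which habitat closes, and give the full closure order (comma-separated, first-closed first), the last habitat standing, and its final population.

Closure order: Briarlake, Dunmere, Hollowpine
Last habitat: Cedarfen with 45 animals

Round 1: Briarlake=22 Cedarfen=6 Dunmere=11 Hollowpine=6 → close Briarlake (overflow 7)
  22÷3 = 7 each, +1 to first 1
Round 2: Cedarfen=14 Dunmere=18 Hollowpine=13 → close Dunmere (overflow 5)
  18÷2 = 9 each, +1 to first 0
Round 3: Cedarfen=23 Hollowpine=22 → close Hollowpine (overflow 12)
  22÷1 = 22 each, +1 to first 0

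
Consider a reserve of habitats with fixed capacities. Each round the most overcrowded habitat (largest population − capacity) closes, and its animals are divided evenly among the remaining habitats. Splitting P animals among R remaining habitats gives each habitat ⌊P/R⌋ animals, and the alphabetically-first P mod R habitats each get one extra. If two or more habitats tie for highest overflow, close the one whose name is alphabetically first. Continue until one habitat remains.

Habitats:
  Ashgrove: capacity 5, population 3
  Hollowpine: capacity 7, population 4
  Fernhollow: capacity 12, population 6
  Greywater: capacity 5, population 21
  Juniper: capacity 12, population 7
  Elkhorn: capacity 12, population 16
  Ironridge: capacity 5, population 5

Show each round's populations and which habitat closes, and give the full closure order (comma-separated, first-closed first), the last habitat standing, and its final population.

Closure order: Greywater, Elkhorn, Ironridge, Ashgrove, Hollowpine, Fernhollow
Last habitat: Juniper with 62 animals

Round 1: Ashgrove=3 Elkhorn=16 Fernhollow=6 Greywater=21 Hollowpine=4 Ironridge=5 Juniper=7 → close Greywater (overflow 16)
  21÷6 = 3 each, +1 to first 3
Round 2: Ashgrove=7 Elkhorn=20 Fernhollow=10 Hollowpine=7 Ironridge=8 Juniper=10 → close Elkhorn (overflow 8)
  20÷5 = 4 each, +1 to first 0
Round 3: Ashgrove=11 Fernhollow=14 Hollowpine=11 Ironridge=12 Juniper=14 → close Ironridge (overflow 7)
  12÷4 = 3 each, +1 to first 0
Round 4: Ashgrove=14 Fernhollow=17 Hollowpine=14 Juniper=17 → close Ashgrove (overflow 9)
  14÷3 = 4 each, +1 to first 2
Round 5: Fernhollow=22 Hollowpine=19 Juniper=21 → close Hollowpine (overflow 12)
  19÷2 = 9 each, +1 to first 1
Round 6: Fernhollow=32 Juniper=30 → close Fernhollow (overflow 20)
  32÷1 = 32 each, +1 to first 0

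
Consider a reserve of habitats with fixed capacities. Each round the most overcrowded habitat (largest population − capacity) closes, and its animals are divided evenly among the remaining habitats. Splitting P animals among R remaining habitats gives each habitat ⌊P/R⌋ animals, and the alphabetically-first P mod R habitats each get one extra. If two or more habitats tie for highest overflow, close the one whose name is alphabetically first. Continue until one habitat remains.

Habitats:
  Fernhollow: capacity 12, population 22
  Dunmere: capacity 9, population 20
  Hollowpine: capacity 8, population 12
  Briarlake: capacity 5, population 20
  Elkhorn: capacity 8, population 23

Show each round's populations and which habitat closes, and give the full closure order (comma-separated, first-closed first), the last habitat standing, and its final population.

Closure order: Briarlake, Elkhorn, Dunmere, Fernhollow
Last habitat: Hollowpine with 97 animals

Round 1: Briarlake=20 Dunmere=20 Elkhorn=23 Fernhollow=22 Hollowpine=12 → close Briarlake (overflow 15)
  20÷4 = 5 each, +1 to first 0
Round 2: Dunmere=25 Elkhorn=28 Fernhollow=27 Hollowpine=17 → close Elkhorn (overflow 20)
  28÷3 = 9 each, +1 to first 1
Round 3: Dunmere=35 Fernhollow=36 Hollowpine=26 → close Dunmere (overflow 26)
  35÷2 = 17 each, +1 to first 1
Round 4: Fernhollow=54 Hollowpine=43 → close Fernhollow (overflow 42)
  54÷1 = 54 each, +1 to first 0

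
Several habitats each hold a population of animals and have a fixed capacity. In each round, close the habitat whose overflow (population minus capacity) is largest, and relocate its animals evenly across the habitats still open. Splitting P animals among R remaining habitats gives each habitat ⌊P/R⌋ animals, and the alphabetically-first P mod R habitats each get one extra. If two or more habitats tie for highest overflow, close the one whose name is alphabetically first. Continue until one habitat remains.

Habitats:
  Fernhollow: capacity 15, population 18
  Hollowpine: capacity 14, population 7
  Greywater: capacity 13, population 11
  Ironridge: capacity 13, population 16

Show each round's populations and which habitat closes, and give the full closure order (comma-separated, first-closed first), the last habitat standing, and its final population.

Closure order: Fernhollow, Ironridge, Greywater
Last habitat: Hollowpine with 52 animals

Round 1: Fernhollow=18 Greywater=11 Hollowpine=7 Ironridge=16 → close Fernhollow (overflow 3)
  18÷3 = 6 each, +1 to first 0
Round 2: Greywater=17 Hollowpine=13 Ironridge=22 → close Ironridge (overflow 9)
  22÷2 = 11 each, +1 to first 0
Round 3: Greywater=28 Hollowpine=24 → close Greywater (overflow 15)
  28÷1 = 28 each, +1 to first 0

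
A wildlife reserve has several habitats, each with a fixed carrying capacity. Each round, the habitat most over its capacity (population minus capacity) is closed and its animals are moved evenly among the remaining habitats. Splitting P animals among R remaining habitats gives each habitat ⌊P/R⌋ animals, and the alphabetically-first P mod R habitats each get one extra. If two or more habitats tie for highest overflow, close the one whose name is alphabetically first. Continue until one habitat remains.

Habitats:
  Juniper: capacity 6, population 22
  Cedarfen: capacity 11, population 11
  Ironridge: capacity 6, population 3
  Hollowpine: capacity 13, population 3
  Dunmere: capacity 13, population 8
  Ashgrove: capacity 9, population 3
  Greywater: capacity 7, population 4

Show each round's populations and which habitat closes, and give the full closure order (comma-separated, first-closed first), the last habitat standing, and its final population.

Round 1: Ashgrove=3 Cedarfen=11 Dunmere=8 Greywater=4 Hollowpine=3 Ironridge=3 Juniper=22 → close Juniper (overflow 16)
  22÷6 = 3 each, +1 to first 4
Round 2: Ashgrove=7 Cedarfen=15 Dunmere=12 Greywater=8 Hollowpine=6 Ironridge=6 → close Cedarfen (overflow 4)
  15÷5 = 3 each, +1 to first 0
Round 3: Ashgrove=10 Dunmere=15 Greywater=11 Hollowpine=9 Ironridge=9 → close Greywater (overflow 4)
  11÷4 = 2 each, +1 to first 3
Round 4: Ashgrove=13 Dunmere=18 Hollowpine=12 Ironridge=11 → close Dunmere (overflow 5)
  18÷3 = 6 each, +1 to first 0
Round 5: Ashgrove=19 Hollowpine=18 Ironridge=17 → close Ironridge (overflow 11)
  17÷2 = 8 each, +1 to first 1
Round 6: Ashgrove=28 Hollowpine=26 → close Ashgrove (overflow 19)
  28÷1 = 28 each, +1 to first 0

Closure order: Juniper, Cedarfen, Greywater, Dunmere, Ironridge, Ashgrove
Last habitat: Hollowpine with 54 animals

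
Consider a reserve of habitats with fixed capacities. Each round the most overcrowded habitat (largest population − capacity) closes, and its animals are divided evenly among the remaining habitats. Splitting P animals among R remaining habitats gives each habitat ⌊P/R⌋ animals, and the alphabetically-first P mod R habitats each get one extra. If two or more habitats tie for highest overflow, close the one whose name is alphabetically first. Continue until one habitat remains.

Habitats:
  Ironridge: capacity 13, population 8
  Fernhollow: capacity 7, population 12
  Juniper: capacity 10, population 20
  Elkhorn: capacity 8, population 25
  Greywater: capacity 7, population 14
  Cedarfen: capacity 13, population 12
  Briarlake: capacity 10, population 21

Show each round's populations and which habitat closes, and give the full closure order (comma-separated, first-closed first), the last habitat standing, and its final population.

Closure order: Elkhorn, Briarlake, Juniper, Greywater, Fernhollow, Cedarfen
Last habitat: Ironridge with 112 animals

Round 1: Briarlake=21 Cedarfen=12 Elkhorn=25 Fernhollow=12 Greywater=14 Ironridge=8 Juniper=20 → close Elkhorn (overflow 17)
  25÷6 = 4 each, +1 to first 1
Round 2: Briarlake=26 Cedarfen=16 Fernhollow=16 Greywater=18 Ironridge=12 Juniper=24 → close Briarlake (overflow 16)
  26÷5 = 5 each, +1 to first 1
Round 3: Cedarfen=22 Fernhollow=21 Greywater=23 Ironridge=17 Juniper=29 → close Juniper (overflow 19)
  29÷4 = 7 each, +1 to first 1
Round 4: Cedarfen=30 Fernhollow=28 Greywater=30 Ironridge=24 → close Greywater (overflow 23)
  30÷3 = 10 each, +1 to first 0
Round 5: Cedarfen=40 Fernhollow=38 Ironridge=34 → close Fernhollow (overflow 31)
  38÷2 = 19 each, +1 to first 0
Round 6: Cedarfen=59 Ironridge=53 → close Cedarfen (overflow 46)
  59÷1 = 59 each, +1 to first 0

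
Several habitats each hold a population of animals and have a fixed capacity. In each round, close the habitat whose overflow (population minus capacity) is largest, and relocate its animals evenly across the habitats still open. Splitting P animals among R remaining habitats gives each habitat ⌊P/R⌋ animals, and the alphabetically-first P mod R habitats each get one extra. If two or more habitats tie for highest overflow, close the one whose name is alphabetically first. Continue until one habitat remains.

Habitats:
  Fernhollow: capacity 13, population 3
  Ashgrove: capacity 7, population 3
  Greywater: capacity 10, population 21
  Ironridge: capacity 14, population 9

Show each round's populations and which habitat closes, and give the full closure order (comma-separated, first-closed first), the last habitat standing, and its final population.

Round 1: Ashgrove=3 Fernhollow=3 Greywater=21 Ironridge=9 → close Greywater (overflow 11)
  21÷3 = 7 each, +1 to first 0
Round 2: Ashgrove=10 Fernhollow=10 Ironridge=16 → close Ashgrove (overflow 3)
  10÷2 = 5 each, +1 to first 0
Round 3: Fernhollow=15 Ironridge=21 → close Ironridge (overflow 7)
  21÷1 = 21 each, +1 to first 0

Closure order: Greywater, Ashgrove, Ironridge
Last habitat: Fernhollow with 36 animals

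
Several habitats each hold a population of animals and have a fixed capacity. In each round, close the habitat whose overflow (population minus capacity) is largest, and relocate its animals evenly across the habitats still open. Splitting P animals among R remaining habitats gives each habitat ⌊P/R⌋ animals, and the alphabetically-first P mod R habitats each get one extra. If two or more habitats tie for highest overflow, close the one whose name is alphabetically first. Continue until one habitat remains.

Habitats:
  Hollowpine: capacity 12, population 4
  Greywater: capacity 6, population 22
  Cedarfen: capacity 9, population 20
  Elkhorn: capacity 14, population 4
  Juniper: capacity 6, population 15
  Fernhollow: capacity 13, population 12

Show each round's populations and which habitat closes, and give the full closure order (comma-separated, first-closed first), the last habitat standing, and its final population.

Round 1: Cedarfen=20 Elkhorn=4 Fernhollow=12 Greywater=22 Hollowpine=4 Juniper=15 → close Greywater (overflow 16)
  22÷5 = 4 each, +1 to first 2
Round 2: Cedarfen=25 Elkhorn=9 Fernhollow=16 Hollowpine=8 Juniper=19 → close Cedarfen (overflow 16)
  25÷4 = 6 each, +1 to first 1
Round 3: Elkhorn=16 Fernhollow=22 Hollowpine=14 Juniper=25 → close Juniper (overflow 19)
  25÷3 = 8 each, +1 to first 1
Round 4: Elkhorn=25 Fernhollow=30 Hollowpine=22 → close Fernhollow (overflow 17)
  30÷2 = 15 each, +1 to first 0
Round 5: Elkhorn=40 Hollowpine=37 → close Elkhorn (overflow 26)
  40÷1 = 40 each, +1 to first 0

Closure order: Greywater, Cedarfen, Juniper, Fernhollow, Elkhorn
Last habitat: Hollowpine with 77 animals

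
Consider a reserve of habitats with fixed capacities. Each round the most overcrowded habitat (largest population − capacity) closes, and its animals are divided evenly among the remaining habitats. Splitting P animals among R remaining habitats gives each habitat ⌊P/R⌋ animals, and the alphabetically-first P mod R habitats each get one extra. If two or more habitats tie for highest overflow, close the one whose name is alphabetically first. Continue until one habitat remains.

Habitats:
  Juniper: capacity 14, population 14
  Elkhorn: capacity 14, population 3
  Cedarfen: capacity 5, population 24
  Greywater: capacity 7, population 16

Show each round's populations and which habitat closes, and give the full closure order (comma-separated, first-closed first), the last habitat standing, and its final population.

Closure order: Cedarfen, Greywater, Juniper
Last habitat: Elkhorn with 57 animals

Round 1: Cedarfen=24 Elkhorn=3 Greywater=16 Juniper=14 → close Cedarfen (overflow 19)
  24÷3 = 8 each, +1 to first 0
Round 2: Elkhorn=11 Greywater=24 Juniper=22 → close Greywater (overflow 17)
  24÷2 = 12 each, +1 to first 0
Round 3: Elkhorn=23 Juniper=34 → close Juniper (overflow 20)
  34÷1 = 34 each, +1 to first 0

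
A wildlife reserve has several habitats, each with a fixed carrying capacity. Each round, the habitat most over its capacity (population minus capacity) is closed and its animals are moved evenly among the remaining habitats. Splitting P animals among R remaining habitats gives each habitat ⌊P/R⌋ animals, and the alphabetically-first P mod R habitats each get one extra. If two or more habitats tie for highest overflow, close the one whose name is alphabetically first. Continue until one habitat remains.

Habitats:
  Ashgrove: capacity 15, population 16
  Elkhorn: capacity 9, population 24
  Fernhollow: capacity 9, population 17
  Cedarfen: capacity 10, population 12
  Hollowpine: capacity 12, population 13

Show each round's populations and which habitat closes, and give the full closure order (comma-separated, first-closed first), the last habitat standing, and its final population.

Round 1: Ashgrove=16 Cedarfen=12 Elkhorn=24 Fernhollow=17 Hollowpine=13 → close Elkhorn (overflow 15)
  24÷4 = 6 each, +1 to first 0
Round 2: Ashgrove=22 Cedarfen=18 Fernhollow=23 Hollowpine=19 → close Fernhollow (overflow 14)
  23÷3 = 7 each, +1 to first 2
Round 3: Ashgrove=30 Cedarfen=26 Hollowpine=26 → close Cedarfen (overflow 16)
  26÷2 = 13 each, +1 to first 0
Round 4: Ashgrove=43 Hollowpine=39 → close Ashgrove (overflow 28)
  43÷1 = 43 each, +1 to first 0

Closure order: Elkhorn, Fernhollow, Cedarfen, Ashgrove
Last habitat: Hollowpine with 82 animals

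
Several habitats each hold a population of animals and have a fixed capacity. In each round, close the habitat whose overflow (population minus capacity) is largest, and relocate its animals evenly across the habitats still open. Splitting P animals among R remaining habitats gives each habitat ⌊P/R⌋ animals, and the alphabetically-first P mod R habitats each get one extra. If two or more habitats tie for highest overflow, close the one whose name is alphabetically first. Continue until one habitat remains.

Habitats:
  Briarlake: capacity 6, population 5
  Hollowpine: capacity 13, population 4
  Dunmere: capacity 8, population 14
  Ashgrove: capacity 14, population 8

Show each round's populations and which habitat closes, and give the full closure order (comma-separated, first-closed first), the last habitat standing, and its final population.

Round 1: Ashgrove=8 Briarlake=5 Dunmere=14 Hollowpine=4 → close Dunmere (overflow 6)
  14÷3 = 4 each, +1 to first 2
Round 2: Ashgrove=13 Briarlake=10 Hollowpine=8 → close Briarlake (overflow 4)
  10÷2 = 5 each, +1 to first 0
Round 3: Ashgrove=18 Hollowpine=13 → close Ashgrove (overflow 4)
  18÷1 = 18 each, +1 to first 0

Closure order: Dunmere, Briarlake, Ashgrove
Last habitat: Hollowpine with 31 animals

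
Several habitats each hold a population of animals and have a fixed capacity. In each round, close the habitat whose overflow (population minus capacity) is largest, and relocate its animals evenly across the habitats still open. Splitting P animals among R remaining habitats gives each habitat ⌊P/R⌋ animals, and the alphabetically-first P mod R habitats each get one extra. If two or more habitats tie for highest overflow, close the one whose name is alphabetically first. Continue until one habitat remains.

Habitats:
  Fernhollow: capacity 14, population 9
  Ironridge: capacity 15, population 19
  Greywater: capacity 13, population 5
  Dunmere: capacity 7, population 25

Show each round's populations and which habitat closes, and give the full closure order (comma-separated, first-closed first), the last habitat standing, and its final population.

Round 1: Dunmere=25 Fernhollow=9 Greywater=5 Ironridge=19 → close Dunmere (overflow 18)
  25÷3 = 8 each, +1 to first 1
Round 2: Fernhollow=18 Greywater=13 Ironridge=27 → close Ironridge (overflow 12)
  27÷2 = 13 each, +1 to first 1
Round 3: Fernhollow=32 Greywater=26 → close Fernhollow (overflow 18)
  32÷1 = 32 each, +1 to first 0

Closure order: Dunmere, Ironridge, Fernhollow
Last habitat: Greywater with 58 animals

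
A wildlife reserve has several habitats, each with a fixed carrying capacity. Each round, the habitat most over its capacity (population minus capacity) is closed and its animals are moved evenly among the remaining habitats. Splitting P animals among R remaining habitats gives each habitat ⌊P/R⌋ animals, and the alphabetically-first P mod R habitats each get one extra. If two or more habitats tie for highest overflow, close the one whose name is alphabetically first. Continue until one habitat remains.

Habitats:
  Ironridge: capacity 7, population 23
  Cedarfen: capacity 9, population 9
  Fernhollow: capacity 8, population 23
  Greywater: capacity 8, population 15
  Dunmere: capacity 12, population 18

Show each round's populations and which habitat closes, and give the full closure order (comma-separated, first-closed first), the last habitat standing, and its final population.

Closure order: Ironridge, Fernhollow, Dunmere, Greywater
Last habitat: Cedarfen with 88 animals

Round 1: Cedarfen=9 Dunmere=18 Fernhollow=23 Greywater=15 Ironridge=23 → close Ironridge (overflow 16)
  23÷4 = 5 each, +1 to first 3
Round 2: Cedarfen=15 Dunmere=24 Fernhollow=29 Greywater=20 → close Fernhollow (overflow 21)
  29÷3 = 9 each, +1 to first 2
Round 3: Cedarfen=25 Dunmere=34 Greywater=29 → close Dunmere (overflow 22)
  34÷2 = 17 each, +1 to first 0
Round 4: Cedarfen=42 Greywater=46 → close Greywater (overflow 38)
  46÷1 = 46 each, +1 to first 0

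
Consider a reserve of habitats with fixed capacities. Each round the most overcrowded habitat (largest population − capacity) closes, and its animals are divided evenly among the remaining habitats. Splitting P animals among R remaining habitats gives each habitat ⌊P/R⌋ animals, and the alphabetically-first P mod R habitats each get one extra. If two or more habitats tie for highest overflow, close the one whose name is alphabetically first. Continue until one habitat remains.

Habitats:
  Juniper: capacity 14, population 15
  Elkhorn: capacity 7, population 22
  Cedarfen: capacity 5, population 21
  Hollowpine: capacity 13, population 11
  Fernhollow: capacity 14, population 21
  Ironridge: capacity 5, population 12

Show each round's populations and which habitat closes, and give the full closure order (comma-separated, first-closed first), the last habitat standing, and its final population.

Round 1: Cedarfen=21 Elkhorn=22 Fernhollow=21 Hollowpine=11 Ironridge=12 Juniper=15 → close Cedarfen (overflow 16)
  21÷5 = 4 each, +1 to first 1
Round 2: Elkhorn=27 Fernhollow=25 Hollowpine=15 Ironridge=16 Juniper=19 → close Elkhorn (overflow 20)
  27÷4 = 6 each, +1 to first 3
Round 3: Fernhollow=32 Hollowpine=22 Ironridge=23 Juniper=25 → close Fernhollow (overflow 18)
  32÷3 = 10 each, +1 to first 2
Round 4: Hollowpine=33 Ironridge=34 Juniper=35 → close Ironridge (overflow 29)
  34÷2 = 17 each, +1 to first 0
Round 5: Hollowpine=50 Juniper=52 → close Juniper (overflow 38)
  52÷1 = 52 each, +1 to first 0

Closure order: Cedarfen, Elkhorn, Fernhollow, Ironridge, Juniper
Last habitat: Hollowpine with 102 animals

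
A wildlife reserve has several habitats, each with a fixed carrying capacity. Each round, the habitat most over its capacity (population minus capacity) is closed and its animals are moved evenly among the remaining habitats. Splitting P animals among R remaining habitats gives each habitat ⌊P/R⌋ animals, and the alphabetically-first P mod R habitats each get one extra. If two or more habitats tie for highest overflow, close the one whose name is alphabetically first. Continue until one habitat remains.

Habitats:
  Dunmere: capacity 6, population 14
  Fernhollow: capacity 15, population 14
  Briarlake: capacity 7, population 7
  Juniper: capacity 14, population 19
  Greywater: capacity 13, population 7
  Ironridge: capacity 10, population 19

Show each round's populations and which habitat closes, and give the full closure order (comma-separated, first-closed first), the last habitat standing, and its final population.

Round 1: Briarlake=7 Dunmere=14 Fernhollow=14 Greywater=7 Ironridge=19 Juniper=19 → close Ironridge (overflow 9)
  19÷5 = 3 each, +1 to first 4
Round 2: Briarlake=11 Dunmere=18 Fernhollow=18 Greywater=11 Juniper=22 → close Dunmere (overflow 12)
  18÷4 = 4 each, +1 to first 2
Round 3: Briarlake=16 Fernhollow=23 Greywater=15 Juniper=26 → close Juniper (overflow 12)
  26÷3 = 8 each, +1 to first 2
Round 4: Briarlake=25 Fernhollow=32 Greywater=23 → close Briarlake (overflow 18)
  25÷2 = 12 each, +1 to first 1
Round 5: Fernhollow=45 Greywater=35 → close Fernhollow (overflow 30)
  45÷1 = 45 each, +1 to first 0

Closure order: Ironridge, Dunmere, Juniper, Briarlake, Fernhollow
Last habitat: Greywater with 80 animals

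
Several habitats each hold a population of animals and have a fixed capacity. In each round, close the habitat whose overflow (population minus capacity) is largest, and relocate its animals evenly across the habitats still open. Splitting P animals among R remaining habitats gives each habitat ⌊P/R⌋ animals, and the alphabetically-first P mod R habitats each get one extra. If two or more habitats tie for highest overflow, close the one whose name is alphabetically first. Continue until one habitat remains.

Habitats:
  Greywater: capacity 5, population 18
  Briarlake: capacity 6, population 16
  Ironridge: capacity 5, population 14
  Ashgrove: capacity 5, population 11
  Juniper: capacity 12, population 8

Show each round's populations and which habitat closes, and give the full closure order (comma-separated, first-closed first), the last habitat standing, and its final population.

Closure order: Greywater, Briarlake, Ironridge, Ashgrove
Last habitat: Juniper with 67 animals

Round 1: Ashgrove=11 Briarlake=16 Greywater=18 Ironridge=14 Juniper=8 → close Greywater (overflow 13)
  18÷4 = 4 each, +1 to first 2
Round 2: Ashgrove=16 Briarlake=21 Ironridge=18 Juniper=12 → close Briarlake (overflow 15)
  21÷3 = 7 each, +1 to first 0
Round 3: Ashgrove=23 Ironridge=25 Juniper=19 → close Ironridge (overflow 20)
  25÷2 = 12 each, +1 to first 1
Round 4: Ashgrove=36 Juniper=31 → close Ashgrove (overflow 31)
  36÷1 = 36 each, +1 to first 0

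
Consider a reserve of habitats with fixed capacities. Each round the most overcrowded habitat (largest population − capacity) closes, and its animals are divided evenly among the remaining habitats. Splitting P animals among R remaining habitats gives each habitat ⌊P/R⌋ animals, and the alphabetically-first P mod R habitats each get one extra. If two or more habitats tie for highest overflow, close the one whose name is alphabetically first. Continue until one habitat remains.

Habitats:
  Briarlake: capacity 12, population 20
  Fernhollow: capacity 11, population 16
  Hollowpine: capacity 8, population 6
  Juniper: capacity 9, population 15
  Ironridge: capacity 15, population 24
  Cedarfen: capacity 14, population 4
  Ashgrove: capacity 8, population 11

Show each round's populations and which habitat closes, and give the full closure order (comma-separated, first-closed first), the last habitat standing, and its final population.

Round 1: Ashgrove=11 Briarlake=20 Cedarfen=4 Fernhollow=16 Hollowpine=6 Ironridge=24 Juniper=15 → close Ironridge (overflow 9)
  24÷6 = 4 each, +1 to first 0
Round 2: Ashgrove=15 Briarlake=24 Cedarfen=8 Fernhollow=20 Hollowpine=10 Juniper=19 → close Briarlake (overflow 12)
  24÷5 = 4 each, +1 to first 4
Round 3: Ashgrove=20 Cedarfen=13 Fernhollow=25 Hollowpine=15 Juniper=23 → close Fernhollow (overflow 14)
  25÷4 = 6 each, +1 to first 1
Round 4: Ashgrove=27 Cedarfen=19 Hollowpine=21 Juniper=29 → close Juniper (overflow 20)
  29÷3 = 9 each, +1 to first 2
Round 5: Ashgrove=37 Cedarfen=29 Hollowpine=30 → close Ashgrove (overflow 29)
  37÷2 = 18 each, +1 to first 1
Round 6: Cedarfen=48 Hollowpine=48 → close Hollowpine (overflow 40)
  48÷1 = 48 each, +1 to first 0

Closure order: Ironridge, Briarlake, Fernhollow, Juniper, Ashgrove, Hollowpine
Last habitat: Cedarfen with 96 animals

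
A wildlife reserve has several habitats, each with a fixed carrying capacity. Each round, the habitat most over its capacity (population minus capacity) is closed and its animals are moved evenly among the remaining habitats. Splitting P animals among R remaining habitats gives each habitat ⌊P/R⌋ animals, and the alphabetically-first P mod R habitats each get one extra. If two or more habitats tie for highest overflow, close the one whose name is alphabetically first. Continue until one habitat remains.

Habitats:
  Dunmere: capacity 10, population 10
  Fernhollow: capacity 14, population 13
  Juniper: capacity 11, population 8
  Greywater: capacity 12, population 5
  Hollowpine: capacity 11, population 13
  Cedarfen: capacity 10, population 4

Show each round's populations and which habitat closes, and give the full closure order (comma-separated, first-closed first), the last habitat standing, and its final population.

Round 1: Cedarfen=4 Dunmere=10 Fernhollow=13 Greywater=5 Hollowpine=13 Juniper=8 → close Hollowpine (overflow 2)
  13÷5 = 2 each, +1 to first 3
Round 2: Cedarfen=7 Dunmere=13 Fernhollow=16 Greywater=7 Juniper=10 → close Dunmere (overflow 3)
  13÷4 = 3 each, +1 to first 1
Round 3: Cedarfen=11 Fernhollow=19 Greywater=10 Juniper=13 → close Fernhollow (overflow 5)
  19÷3 = 6 each, +1 to first 1
Round 4: Cedarfen=18 Greywater=16 Juniper=19 → close Cedarfen (overflow 8)
  18÷2 = 9 each, +1 to first 0
Round 5: Greywater=25 Juniper=28 → close Juniper (overflow 17)
  28÷1 = 28 each, +1 to first 0

Closure order: Hollowpine, Dunmere, Fernhollow, Cedarfen, Juniper
Last habitat: Greywater with 53 animals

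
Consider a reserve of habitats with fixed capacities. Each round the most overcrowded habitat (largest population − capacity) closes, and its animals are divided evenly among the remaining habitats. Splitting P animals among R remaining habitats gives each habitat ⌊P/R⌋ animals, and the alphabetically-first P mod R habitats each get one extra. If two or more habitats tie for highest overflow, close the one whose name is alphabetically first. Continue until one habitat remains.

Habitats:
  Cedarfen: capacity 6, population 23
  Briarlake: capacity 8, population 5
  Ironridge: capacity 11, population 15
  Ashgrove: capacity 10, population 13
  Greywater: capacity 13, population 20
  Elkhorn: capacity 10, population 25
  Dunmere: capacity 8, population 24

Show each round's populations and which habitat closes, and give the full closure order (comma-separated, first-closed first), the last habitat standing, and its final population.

Round 1: Ashgrove=13 Briarlake=5 Cedarfen=23 Dunmere=24 Elkhorn=25 Greywater=20 Ironridge=15 → close Cedarfen (overflow 17)
  23÷6 = 3 each, +1 to first 5
Round 2: Ashgrove=17 Briarlake=9 Dunmere=28 Elkhorn=29 Greywater=24 Ironridge=18 → close Dunmere (overflow 20)
  28÷5 = 5 each, +1 to first 3
Round 3: Ashgrove=23 Briarlake=15 Elkhorn=35 Greywater=29 Ironridge=23 → close Elkhorn (overflow 25)
  35÷4 = 8 each, +1 to first 3
Round 4: Ashgrove=32 Briarlake=24 Greywater=38 Ironridge=31 → close Greywater (overflow 25)
  38÷3 = 12 each, +1 to first 2
Round 5: Ashgrove=45 Briarlake=37 Ironridge=43 → close Ashgrove (overflow 35)
  45÷2 = 22 each, +1 to first 1
Round 6: Briarlake=60 Ironridge=65 → close Ironridge (overflow 54)
  65÷1 = 65 each, +1 to first 0

Closure order: Cedarfen, Dunmere, Elkhorn, Greywater, Ashgrove, Ironridge
Last habitat: Briarlake with 125 animals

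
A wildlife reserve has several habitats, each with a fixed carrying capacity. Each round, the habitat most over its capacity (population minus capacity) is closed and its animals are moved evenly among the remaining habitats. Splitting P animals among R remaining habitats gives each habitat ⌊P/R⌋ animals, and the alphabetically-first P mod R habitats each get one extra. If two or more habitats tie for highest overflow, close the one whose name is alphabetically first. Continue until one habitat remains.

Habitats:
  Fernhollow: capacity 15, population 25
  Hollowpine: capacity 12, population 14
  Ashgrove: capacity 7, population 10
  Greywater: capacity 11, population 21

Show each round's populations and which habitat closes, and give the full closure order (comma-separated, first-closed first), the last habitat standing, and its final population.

Round 1: Ashgrove=10 Fernhollow=25 Greywater=21 Hollowpine=14 → close Fernhollow (overflow 10)
  25÷3 = 8 each, +1 to first 1
Round 2: Ashgrove=19 Greywater=29 Hollowpine=22 → close Greywater (overflow 18)
  29÷2 = 14 each, +1 to first 1
Round 3: Ashgrove=34 Hollowpine=36 → close Ashgrove (overflow 27)
  34÷1 = 34 each, +1 to first 0

Closure order: Fernhollow, Greywater, Ashgrove
Last habitat: Hollowpine with 70 animals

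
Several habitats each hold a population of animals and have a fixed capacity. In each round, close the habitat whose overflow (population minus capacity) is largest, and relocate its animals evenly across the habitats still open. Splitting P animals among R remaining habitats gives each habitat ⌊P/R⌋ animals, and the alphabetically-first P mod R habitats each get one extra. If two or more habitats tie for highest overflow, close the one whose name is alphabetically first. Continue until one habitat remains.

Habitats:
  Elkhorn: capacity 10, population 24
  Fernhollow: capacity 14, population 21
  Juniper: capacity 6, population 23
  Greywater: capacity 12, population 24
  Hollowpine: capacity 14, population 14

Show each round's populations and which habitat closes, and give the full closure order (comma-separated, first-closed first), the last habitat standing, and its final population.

Closure order: Juniper, Elkhorn, Greywater, Fernhollow
Last habitat: Hollowpine with 106 animals

Round 1: Elkhorn=24 Fernhollow=21 Greywater=24 Hollowpine=14 Juniper=23 → close Juniper (overflow 17)
  23÷4 = 5 each, +1 to first 3
Round 2: Elkhorn=30 Fernhollow=27 Greywater=30 Hollowpine=19 → close Elkhorn (overflow 20)
  30÷3 = 10 each, +1 to first 0
Round 3: Fernhollow=37 Greywater=40 Hollowpine=29 → close Greywater (overflow 28)
  40÷2 = 20 each, +1 to first 0
Round 4: Fernhollow=57 Hollowpine=49 → close Fernhollow (overflow 43)
  57÷1 = 57 each, +1 to first 0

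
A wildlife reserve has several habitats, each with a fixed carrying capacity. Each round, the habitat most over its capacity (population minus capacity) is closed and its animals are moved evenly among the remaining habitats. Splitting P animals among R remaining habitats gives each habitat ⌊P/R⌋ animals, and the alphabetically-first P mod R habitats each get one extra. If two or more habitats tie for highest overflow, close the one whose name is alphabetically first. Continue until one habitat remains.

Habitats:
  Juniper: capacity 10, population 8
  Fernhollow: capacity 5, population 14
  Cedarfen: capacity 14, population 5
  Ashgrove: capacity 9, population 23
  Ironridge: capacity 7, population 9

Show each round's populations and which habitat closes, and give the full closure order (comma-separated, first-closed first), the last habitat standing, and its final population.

Closure order: Ashgrove, Fernhollow, Ironridge, Juniper
Last habitat: Cedarfen with 59 animals

Round 1: Ashgrove=23 Cedarfen=5 Fernhollow=14 Ironridge=9 Juniper=8 → close Ashgrove (overflow 14)
  23÷4 = 5 each, +1 to first 3
Round 2: Cedarfen=11 Fernhollow=20 Ironridge=15 Juniper=13 → close Fernhollow (overflow 15)
  20÷3 = 6 each, +1 to first 2
Round 3: Cedarfen=18 Ironridge=22 Juniper=19 → close Ironridge (overflow 15)
  22÷2 = 11 each, +1 to first 0
Round 4: Cedarfen=29 Juniper=30 → close Juniper (overflow 20)
  30÷1 = 30 each, +1 to first 0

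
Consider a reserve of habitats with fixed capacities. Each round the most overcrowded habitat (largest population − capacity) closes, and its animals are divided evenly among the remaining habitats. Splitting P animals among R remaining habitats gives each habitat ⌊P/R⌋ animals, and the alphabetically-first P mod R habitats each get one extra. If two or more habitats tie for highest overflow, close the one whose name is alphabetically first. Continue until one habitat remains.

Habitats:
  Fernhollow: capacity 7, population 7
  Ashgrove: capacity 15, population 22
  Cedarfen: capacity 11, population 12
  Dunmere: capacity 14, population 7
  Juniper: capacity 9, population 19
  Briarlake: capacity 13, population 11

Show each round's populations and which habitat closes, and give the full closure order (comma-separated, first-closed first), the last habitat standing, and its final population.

Round 1: Ashgrove=22 Briarlake=11 Cedarfen=12 Dunmere=7 Fernhollow=7 Juniper=19 → close Juniper (overflow 10)
  19÷5 = 3 each, +1 to first 4
Round 2: Ashgrove=26 Briarlake=15 Cedarfen=16 Dunmere=11 Fernhollow=10 → close Ashgrove (overflow 11)
  26÷4 = 6 each, +1 to first 2
Round 3: Briarlake=22 Cedarfen=23 Dunmere=17 Fernhollow=16 → close Cedarfen (overflow 12)
  23÷3 = 7 each, +1 to first 2
Round 4: Briarlake=30 Dunmere=25 Fernhollow=23 → close Briarlake (overflow 17)
  30÷2 = 15 each, +1 to first 0
Round 5: Dunmere=40 Fernhollow=38 → close Fernhollow (overflow 31)
  38÷1 = 38 each, +1 to first 0

Closure order: Juniper, Ashgrove, Cedarfen, Briarlake, Fernhollow
Last habitat: Dunmere with 78 animals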